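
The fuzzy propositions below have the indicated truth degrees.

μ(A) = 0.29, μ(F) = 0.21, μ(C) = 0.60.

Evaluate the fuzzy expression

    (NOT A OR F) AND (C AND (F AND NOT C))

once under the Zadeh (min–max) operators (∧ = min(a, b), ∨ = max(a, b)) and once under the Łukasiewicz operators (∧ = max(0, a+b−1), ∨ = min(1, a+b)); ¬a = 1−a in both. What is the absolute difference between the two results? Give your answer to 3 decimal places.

Under Zadeh (min–max):
  NOT A = 1 − 0.29 = 0.71
  NOT A OR F = max(a, b) on (0.71, 0.21) = 0.71
  NOT C = 1 − 0.60 = 0.40
  F AND NOT C = min(a, b) on (0.21, 0.40) = 0.21
  C AND (F AND NOT C) = min(a, b) on (0.60, 0.21) = 0.21
  (NOT A OR F) AND (C AND (F AND NOT C)) = min(a, b) on (0.71, 0.21) = 0.21
  → value = 0.2100
Under Łukasiewicz:
  NOT A = 1 − 0.29 = 0.71
  NOT A OR F = min(1, a+b) on (0.71, 0.21) = 0.92
  NOT C = 1 − 0.60 = 0.40
  F AND NOT C = max(0, a+b−1) on (0.21, 0.40) = 0.00
  C AND (F AND NOT C) = max(0, a+b−1) on (0.60, 0.00) = 0.00
  (NOT A OR F) AND (C AND (F AND NOT C)) = max(0, a+b−1) on (0.92, 0.00) = 0.00
  → value = 0.0000
|0.2100 − 0.0000| = 0.210

0.210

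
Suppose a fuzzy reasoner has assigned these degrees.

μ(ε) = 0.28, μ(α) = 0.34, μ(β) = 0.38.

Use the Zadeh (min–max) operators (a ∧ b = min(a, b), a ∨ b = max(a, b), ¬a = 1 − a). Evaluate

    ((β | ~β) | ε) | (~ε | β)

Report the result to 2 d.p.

~β = 1 − 0.38 = 0.62
β | ~β = max(a, b) on (0.38, 0.62) = 0.62
(β | ~β) | ε = max(a, b) on (0.62, 0.28) = 0.62
~ε = 1 − 0.28 = 0.72
~ε | β = max(a, b) on (0.72, 0.38) = 0.72
((β | ~β) | ε) | (~ε | β) = max(a, b) on (0.62, 0.72) = 0.72

0.72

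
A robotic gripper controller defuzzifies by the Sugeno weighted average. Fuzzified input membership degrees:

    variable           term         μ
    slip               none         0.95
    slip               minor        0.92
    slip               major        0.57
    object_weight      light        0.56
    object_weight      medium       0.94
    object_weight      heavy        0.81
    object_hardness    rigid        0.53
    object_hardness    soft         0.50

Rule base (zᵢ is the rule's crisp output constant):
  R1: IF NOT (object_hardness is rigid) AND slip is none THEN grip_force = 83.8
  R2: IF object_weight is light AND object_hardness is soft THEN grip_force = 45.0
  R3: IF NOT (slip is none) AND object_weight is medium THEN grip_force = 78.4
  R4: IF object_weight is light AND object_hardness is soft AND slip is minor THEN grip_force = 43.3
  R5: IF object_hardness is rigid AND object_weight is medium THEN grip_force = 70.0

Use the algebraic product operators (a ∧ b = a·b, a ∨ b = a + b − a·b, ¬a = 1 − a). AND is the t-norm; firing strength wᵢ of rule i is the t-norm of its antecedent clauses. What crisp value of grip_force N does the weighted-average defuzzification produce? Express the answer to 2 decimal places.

65.21

R1 (z=83.8): ¬rigid=1−0.53=0.47, none=0.95; AND[a·b] → w = 0.4465
R2 (z=45.0): light=0.56, soft=0.50; AND[a·b] → w = 0.2800
R3 (z=78.4): ¬none=1−0.95=0.05, medium=0.94; AND[a·b] → w = 0.0470
R4 (z=43.3): light=0.56, soft=0.50, minor=0.92; AND[a·b] → w = 0.2576
R5 (z=70.0): rigid=0.53, medium=0.94; AND[a·b] → w = 0.4982
Weighted average = (0.4465·83.8 + 0.2800·45.0 + 0.0470·78.4 + 0.2576·43.3 + 0.4982·70.0) / (0.4465 + 0.2800 + 0.0470 + 0.2576 + 0.4982)
  = 99.7296 / 1.5293 = 65.21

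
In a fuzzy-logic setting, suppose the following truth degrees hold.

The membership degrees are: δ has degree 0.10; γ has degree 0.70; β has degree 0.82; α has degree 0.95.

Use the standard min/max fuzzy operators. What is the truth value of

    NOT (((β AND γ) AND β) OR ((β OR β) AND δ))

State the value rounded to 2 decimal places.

β AND γ = min(a, b) on (0.82, 0.70) = 0.70
(β AND γ) AND β = min(a, b) on (0.70, 0.82) = 0.70
β OR β = max(a, b) on (0.82, 0.82) = 0.82
(β OR β) AND δ = min(a, b) on (0.82, 0.10) = 0.10
((β AND γ) AND β) OR ((β OR β) AND δ) = max(a, b) on (0.70, 0.10) = 0.70
NOT (((β AND γ) AND β) OR ((β OR β) AND δ)) = 1 − 0.70 = 0.30

0.30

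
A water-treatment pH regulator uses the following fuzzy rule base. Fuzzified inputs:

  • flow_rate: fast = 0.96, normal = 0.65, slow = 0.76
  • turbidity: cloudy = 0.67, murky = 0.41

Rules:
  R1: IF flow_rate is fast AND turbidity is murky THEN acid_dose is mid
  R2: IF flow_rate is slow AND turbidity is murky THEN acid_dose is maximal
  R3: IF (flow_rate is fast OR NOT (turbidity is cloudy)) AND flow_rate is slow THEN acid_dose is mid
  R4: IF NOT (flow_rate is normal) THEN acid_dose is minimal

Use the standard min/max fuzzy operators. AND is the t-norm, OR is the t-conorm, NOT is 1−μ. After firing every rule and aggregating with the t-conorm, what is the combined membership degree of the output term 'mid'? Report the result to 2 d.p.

R1: fast=0.96, murky=0.41; AND[min(a, b)] → w = 0.41
R2: slow=0.76, murky=0.41; AND[min(a, b)] → w = 0.41
R3: (fast=0.96 OR ¬cloudy=1−0.67=0.33) = 0.96; AND[min(a, b)] with slow=0.76 → w = 0.76
R4: ¬normal=1−0.65=0.35 → w = 0.35
Rules with consequent 'mid': {R1, R3} → strengths 0.41, 0.76
Aggregate via t-conorm [max(a, b)]: 0.76

0.76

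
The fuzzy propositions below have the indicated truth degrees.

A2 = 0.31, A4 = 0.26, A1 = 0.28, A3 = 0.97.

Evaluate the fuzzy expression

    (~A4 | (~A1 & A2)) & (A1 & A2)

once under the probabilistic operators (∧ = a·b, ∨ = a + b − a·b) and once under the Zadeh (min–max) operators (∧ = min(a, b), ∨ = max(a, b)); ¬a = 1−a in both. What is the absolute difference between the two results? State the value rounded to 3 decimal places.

0.211

Under probabilistic:
  ~A4 = 1 − 0.2600 = 0.7400
  ~A1 = 1 − 0.2800 = 0.7200
  ~A1 & A2 = a·b on (0.7200, 0.3100) = 0.2232
  ~A4 | (~A1 & A2) = a + b − a·b on (0.7400, 0.2232) = 0.7980
  A1 & A2 = a·b on (0.2800, 0.3100) = 0.0868
  (~A4 | (~A1 & A2)) & (A1 & A2) = a·b on (0.7980, 0.0868) = 0.0693
  → value = 0.0693
Under Zadeh (min–max):
  ~A4 = 1 − 0.26 = 0.74
  ~A1 = 1 − 0.28 = 0.72
  ~A1 & A2 = min(a, b) on (0.72, 0.31) = 0.31
  ~A4 | (~A1 & A2) = max(a, b) on (0.74, 0.31) = 0.74
  A1 & A2 = min(a, b) on (0.28, 0.31) = 0.28
  (~A4 | (~A1 & A2)) & (A1 & A2) = min(a, b) on (0.74, 0.28) = 0.28
  → value = 0.2800
|0.0693 − 0.2800| = 0.211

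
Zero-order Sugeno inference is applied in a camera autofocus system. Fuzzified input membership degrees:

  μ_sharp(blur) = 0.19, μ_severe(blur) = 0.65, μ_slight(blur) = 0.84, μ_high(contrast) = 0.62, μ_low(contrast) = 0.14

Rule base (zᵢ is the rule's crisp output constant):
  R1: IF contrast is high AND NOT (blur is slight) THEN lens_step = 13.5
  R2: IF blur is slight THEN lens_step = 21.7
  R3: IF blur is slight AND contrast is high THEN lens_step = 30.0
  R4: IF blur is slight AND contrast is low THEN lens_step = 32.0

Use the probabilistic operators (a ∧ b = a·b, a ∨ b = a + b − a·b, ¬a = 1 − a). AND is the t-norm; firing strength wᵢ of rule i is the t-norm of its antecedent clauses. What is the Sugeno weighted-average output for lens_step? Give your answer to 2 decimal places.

R1 (z=13.5): high=0.62, ¬slight=1−0.84=0.16; AND[a·b] → w = 0.0992
R2 (z=21.7): slight=0.84 → w = 0.8400
R3 (z=30.0): slight=0.84, high=0.62; AND[a·b] → w = 0.5208
R4 (z=32.0): slight=0.84, low=0.14; AND[a·b] → w = 0.1176
Weighted average = (0.0992·13.5 + 0.8400·21.7 + 0.5208·30.0 + 0.1176·32.0) / (0.0992 + 0.8400 + 0.5208 + 0.1176)
  = 38.9544 / 1.5776 = 24.69

24.69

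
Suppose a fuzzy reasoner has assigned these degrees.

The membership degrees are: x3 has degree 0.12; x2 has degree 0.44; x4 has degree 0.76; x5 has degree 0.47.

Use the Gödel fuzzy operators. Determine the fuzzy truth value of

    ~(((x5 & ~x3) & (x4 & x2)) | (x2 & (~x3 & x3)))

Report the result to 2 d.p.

~x3 = 1 − 0.12 = 0.88
x5 & ~x3 = min(a, b) on (0.47, 0.88) = 0.47
x4 & x2 = min(a, b) on (0.76, 0.44) = 0.44
(x5 & ~x3) & (x4 & x2) = min(a, b) on (0.47, 0.44) = 0.44
~x3 = 1 − 0.12 = 0.88
~x3 & x3 = min(a, b) on (0.88, 0.12) = 0.12
x2 & (~x3 & x3) = min(a, b) on (0.44, 0.12) = 0.12
((x5 & ~x3) & (x4 & x2)) | (x2 & (~x3 & x3)) = max(a, b) on (0.44, 0.12) = 0.44
~(((x5 & ~x3) & (x4 & x2)) | (x2 & (~x3 & x3))) = 1 − 0.44 = 0.56

0.56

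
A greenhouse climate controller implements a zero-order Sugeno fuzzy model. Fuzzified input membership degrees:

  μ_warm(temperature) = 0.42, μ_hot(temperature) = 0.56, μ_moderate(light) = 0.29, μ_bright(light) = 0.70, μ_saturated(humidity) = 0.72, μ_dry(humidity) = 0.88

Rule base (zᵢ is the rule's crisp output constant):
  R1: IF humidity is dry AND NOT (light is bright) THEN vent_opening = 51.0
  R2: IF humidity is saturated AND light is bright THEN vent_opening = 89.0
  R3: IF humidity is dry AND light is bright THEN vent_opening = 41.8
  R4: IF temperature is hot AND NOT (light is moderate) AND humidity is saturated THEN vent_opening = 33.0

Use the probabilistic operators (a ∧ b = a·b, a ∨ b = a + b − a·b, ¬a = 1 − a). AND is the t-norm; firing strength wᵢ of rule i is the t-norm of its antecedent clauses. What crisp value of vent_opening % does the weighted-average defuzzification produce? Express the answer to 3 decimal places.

55.988

R1 (z=51.0): dry=0.88, ¬bright=1−0.70=0.30; AND[a·b] → w = 0.2640
R2 (z=89.0): saturated=0.72, bright=0.70; AND[a·b] → w = 0.5040
R3 (z=41.8): dry=0.88, bright=0.70; AND[a·b] → w = 0.6160
R4 (z=33.0): hot=0.56, ¬moderate=1−0.29=0.71, saturated=0.72; AND[a·b] → w = 0.2863
Weighted average = (0.2640·51.0 + 0.5040·89.0 + 0.6160·41.8 + 0.2863·33.0) / (0.2640 + 0.5040 + 0.6160 + 0.2863)
  = 93.5158 / 1.6703 = 55.988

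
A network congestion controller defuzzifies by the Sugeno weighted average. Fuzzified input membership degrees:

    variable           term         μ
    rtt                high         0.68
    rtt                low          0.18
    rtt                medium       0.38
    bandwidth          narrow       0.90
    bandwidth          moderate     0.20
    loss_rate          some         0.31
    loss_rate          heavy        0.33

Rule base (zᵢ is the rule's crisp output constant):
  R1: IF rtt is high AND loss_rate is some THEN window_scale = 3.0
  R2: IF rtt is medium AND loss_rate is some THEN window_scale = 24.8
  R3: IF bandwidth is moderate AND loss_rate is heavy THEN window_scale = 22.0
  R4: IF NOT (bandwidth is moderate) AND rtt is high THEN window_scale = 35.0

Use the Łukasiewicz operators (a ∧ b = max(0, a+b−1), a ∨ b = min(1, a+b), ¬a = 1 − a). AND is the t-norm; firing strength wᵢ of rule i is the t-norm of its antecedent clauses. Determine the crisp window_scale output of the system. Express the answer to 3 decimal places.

R1 (z=3.0): high=0.68, some=0.31; AND[max(0, a+b−1)] → w = 0.00
R2 (z=24.8): medium=0.38, some=0.31; AND[max(0, a+b−1)] → w = 0.00
R3 (z=22.0): moderate=0.20, heavy=0.33; AND[max(0, a+b−1)] → w = 0.00
R4 (z=35.0): ¬moderate=1−0.20=0.80, high=0.68; AND[max(0, a+b−1)] → w = 0.48
Weighted average = (0.00·3.0 + 0.00·24.8 + 0.00·22.0 + 0.48·35.0) / (0.00 + 0.00 + 0.00 + 0.48)
  = 16.8000 / 0.4800 = 35.000

35.000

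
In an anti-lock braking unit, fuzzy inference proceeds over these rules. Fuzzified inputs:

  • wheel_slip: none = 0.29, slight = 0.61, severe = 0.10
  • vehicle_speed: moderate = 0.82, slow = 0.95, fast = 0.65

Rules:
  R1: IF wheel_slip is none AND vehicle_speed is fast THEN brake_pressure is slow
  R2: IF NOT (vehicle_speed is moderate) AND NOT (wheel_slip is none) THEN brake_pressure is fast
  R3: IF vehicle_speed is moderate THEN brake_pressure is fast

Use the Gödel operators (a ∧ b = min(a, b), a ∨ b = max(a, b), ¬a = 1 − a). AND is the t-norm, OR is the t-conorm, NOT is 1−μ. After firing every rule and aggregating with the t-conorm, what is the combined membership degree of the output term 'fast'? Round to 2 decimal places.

R1: none=0.29, fast=0.65; AND[min(a, b)] → w = 0.29
R2: ¬moderate=1−0.82=0.18, ¬none=1−0.29=0.71; AND[min(a, b)] → w = 0.18
R3: moderate=0.82 → w = 0.82
Rules with consequent 'fast': {R2, R3} → strengths 0.18, 0.82
Aggregate via t-conorm [max(a, b)]: 0.82

0.82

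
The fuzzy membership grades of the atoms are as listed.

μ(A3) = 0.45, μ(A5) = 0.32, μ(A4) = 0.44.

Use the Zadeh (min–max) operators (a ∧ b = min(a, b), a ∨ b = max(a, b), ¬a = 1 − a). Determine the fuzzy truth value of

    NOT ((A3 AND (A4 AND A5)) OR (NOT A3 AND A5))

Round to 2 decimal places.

0.68

A4 AND A5 = min(a, b) on (0.44, 0.32) = 0.32
A3 AND (A4 AND A5) = min(a, b) on (0.45, 0.32) = 0.32
NOT A3 = 1 − 0.45 = 0.55
NOT A3 AND A5 = min(a, b) on (0.55, 0.32) = 0.32
(A3 AND (A4 AND A5)) OR (NOT A3 AND A5) = max(a, b) on (0.32, 0.32) = 0.32
NOT ((A3 AND (A4 AND A5)) OR (NOT A3 AND A5)) = 1 − 0.32 = 0.68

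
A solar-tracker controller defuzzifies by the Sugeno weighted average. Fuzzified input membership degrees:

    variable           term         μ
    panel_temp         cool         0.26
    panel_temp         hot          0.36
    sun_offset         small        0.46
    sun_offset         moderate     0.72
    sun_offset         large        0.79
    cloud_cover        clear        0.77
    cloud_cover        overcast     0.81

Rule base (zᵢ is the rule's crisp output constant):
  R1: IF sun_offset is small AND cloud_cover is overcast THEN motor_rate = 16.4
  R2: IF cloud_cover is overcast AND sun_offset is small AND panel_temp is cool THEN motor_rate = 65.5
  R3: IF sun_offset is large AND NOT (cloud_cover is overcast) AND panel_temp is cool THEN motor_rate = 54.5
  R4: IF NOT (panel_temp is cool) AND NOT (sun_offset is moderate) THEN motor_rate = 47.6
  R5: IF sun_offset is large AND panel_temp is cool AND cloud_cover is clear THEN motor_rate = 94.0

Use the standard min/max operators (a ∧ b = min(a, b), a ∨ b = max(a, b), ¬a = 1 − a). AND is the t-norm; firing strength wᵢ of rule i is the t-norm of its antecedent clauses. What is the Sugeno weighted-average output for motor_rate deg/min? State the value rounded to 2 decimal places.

50.14

R1 (z=16.4): small=0.46, overcast=0.81; AND[min(a, b)] → w = 0.46
R2 (z=65.5): overcast=0.81, small=0.46, cool=0.26; AND[min(a, b)] → w = 0.26
R3 (z=54.5): large=0.79, ¬overcast=1−0.81=0.19, cool=0.26; AND[min(a, b)] → w = 0.19
R4 (z=47.6): ¬cool=1−0.26=0.74, ¬moderate=1−0.72=0.28; AND[min(a, b)] → w = 0.28
R5 (z=94.0): large=0.79, cool=0.26, clear=0.77; AND[min(a, b)] → w = 0.26
Weighted average = (0.46·16.4 + 0.26·65.5 + 0.19·54.5 + 0.28·47.6 + 0.26·94.0) / (0.46 + 0.26 + 0.19 + 0.28 + 0.26)
  = 72.6970 / 1.4500 = 50.14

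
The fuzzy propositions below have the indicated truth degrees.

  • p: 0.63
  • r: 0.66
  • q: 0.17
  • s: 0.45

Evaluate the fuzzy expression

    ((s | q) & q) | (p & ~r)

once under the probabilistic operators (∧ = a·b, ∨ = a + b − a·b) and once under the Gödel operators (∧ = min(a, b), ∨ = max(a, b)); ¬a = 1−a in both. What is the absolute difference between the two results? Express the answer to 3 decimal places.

Under probabilistic:
  s | q = a + b − a·b on (0.4500, 0.1700) = 0.5435
  (s | q) & q = a·b on (0.5435, 0.1700) = 0.0924
  ~r = 1 − 0.6600 = 0.3400
  p & ~r = a·b on (0.6300, 0.3400) = 0.2142
  ((s | q) & q) | (p & ~r) = a + b − a·b on (0.0924, 0.2142) = 0.2868
  → value = 0.2868
Under Gödel:
  s | q = max(a, b) on (0.45, 0.17) = 0.45
  (s | q) & q = min(a, b) on (0.45, 0.17) = 0.17
  ~r = 1 − 0.66 = 0.34
  p & ~r = min(a, b) on (0.63, 0.34) = 0.34
  ((s | q) & q) | (p & ~r) = max(a, b) on (0.17, 0.34) = 0.34
  → value = 0.3400
|0.2868 − 0.3400| = 0.053

0.053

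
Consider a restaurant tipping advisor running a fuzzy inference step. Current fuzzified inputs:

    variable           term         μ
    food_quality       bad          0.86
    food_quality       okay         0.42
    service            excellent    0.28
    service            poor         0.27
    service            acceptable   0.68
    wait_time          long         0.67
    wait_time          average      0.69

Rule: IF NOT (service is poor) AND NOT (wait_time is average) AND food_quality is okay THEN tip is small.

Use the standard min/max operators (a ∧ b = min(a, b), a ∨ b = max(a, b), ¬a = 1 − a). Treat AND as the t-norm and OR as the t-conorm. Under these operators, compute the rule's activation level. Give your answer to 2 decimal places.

0.31

firing strength: ¬poor=1−0.27=0.73, ¬average=1−0.69=0.31, okay=0.42; AND[min(a, b)] → w = 0.31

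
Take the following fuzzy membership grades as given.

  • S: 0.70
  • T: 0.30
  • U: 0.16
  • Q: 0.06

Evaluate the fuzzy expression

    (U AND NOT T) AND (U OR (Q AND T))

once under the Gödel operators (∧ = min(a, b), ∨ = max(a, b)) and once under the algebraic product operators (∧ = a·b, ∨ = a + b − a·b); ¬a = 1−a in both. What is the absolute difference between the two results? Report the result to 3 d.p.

0.140

Under Gödel:
  NOT T = 1 − 0.30 = 0.70
  U AND NOT T = min(a, b) on (0.16, 0.70) = 0.16
  Q AND T = min(a, b) on (0.06, 0.30) = 0.06
  U OR (Q AND T) = max(a, b) on (0.16, 0.06) = 0.16
  (U AND NOT T) AND (U OR (Q AND T)) = min(a, b) on (0.16, 0.16) = 0.16
  → value = 0.1600
Under algebraic product:
  NOT T = 1 − 0.3000 = 0.7000
  U AND NOT T = a·b on (0.1600, 0.7000) = 0.1120
  Q AND T = a·b on (0.0600, 0.3000) = 0.0180
  U OR (Q AND T) = a + b − a·b on (0.1600, 0.0180) = 0.1751
  (U AND NOT T) AND (U OR (Q AND T)) = a·b on (0.1120, 0.1751) = 0.0196
  → value = 0.0196
|0.1600 − 0.0196| = 0.140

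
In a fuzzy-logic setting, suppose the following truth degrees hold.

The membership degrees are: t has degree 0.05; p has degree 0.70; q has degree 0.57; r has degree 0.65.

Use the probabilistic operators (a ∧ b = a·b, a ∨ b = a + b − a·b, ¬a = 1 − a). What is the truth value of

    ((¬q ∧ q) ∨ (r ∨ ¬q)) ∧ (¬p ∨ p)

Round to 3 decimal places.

¬q = 1 − 0.5700 = 0.4300
¬q ∧ q = a·b on (0.4300, 0.5700) = 0.2451
¬q = 1 − 0.5700 = 0.4300
r ∨ ¬q = a + b − a·b on (0.6500, 0.4300) = 0.8005
(¬q ∧ q) ∨ (r ∨ ¬q) = a + b − a·b on (0.2451, 0.8005) = 0.8494
¬p = 1 − 0.7000 = 0.3000
¬p ∨ p = a + b − a·b on (0.3000, 0.7000) = 0.7900
((¬q ∧ q) ∨ (r ∨ ¬q)) ∧ (¬p ∨ p) = a·b on (0.8494, 0.7900) = 0.6710

0.671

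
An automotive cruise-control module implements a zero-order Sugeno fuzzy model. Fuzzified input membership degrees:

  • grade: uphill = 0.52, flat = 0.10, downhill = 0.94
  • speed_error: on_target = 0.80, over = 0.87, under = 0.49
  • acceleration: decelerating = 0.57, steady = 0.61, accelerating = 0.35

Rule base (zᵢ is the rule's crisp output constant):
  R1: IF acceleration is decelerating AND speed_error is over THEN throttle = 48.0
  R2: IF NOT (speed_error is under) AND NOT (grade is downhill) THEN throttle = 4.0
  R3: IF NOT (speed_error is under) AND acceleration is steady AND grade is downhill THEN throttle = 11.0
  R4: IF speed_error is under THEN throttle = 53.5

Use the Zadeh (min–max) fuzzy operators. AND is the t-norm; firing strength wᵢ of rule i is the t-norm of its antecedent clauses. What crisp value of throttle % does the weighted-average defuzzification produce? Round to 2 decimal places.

36.46

R1 (z=48.0): decelerating=0.57, over=0.87; AND[min(a, b)] → w = 0.57
R2 (z=4.0): ¬under=1−0.49=0.51, ¬downhill=1−0.94=0.06; AND[min(a, b)] → w = 0.06
R3 (z=11.0): ¬under=1−0.49=0.51, steady=0.61, downhill=0.94; AND[min(a, b)] → w = 0.51
R4 (z=53.5): under=0.49 → w = 0.49
Weighted average = (0.57·48.0 + 0.06·4.0 + 0.51·11.0 + 0.49·53.5) / (0.57 + 0.06 + 0.51 + 0.49)
  = 59.4250 / 1.6300 = 36.46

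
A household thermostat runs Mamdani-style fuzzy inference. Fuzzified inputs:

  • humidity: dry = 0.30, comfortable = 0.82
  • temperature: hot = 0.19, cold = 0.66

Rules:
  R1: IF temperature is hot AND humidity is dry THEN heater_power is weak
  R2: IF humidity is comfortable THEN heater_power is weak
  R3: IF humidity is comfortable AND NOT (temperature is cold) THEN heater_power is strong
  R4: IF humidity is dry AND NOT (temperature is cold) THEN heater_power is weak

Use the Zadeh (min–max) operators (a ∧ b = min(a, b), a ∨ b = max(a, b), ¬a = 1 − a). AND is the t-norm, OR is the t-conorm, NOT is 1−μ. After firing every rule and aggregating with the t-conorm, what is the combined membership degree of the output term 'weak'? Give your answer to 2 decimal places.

0.82

R1: hot=0.19, dry=0.30; AND[min(a, b)] → w = 0.19
R2: comfortable=0.82 → w = 0.82
R3: comfortable=0.82, ¬cold=1−0.66=0.34; AND[min(a, b)] → w = 0.34
R4: dry=0.30, ¬cold=1−0.66=0.34; AND[min(a, b)] → w = 0.30
Rules with consequent 'weak': {R1, R2, R4} → strengths 0.19, 0.82, 0.30
Aggregate via t-conorm [max(a, b)]: 0.82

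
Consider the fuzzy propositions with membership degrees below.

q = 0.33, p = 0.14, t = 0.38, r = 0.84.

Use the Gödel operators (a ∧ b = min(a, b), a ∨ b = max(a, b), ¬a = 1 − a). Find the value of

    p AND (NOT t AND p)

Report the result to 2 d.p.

0.14

NOT t = 1 − 0.38 = 0.62
NOT t AND p = min(a, b) on (0.62, 0.14) = 0.14
p AND (NOT t AND p) = min(a, b) on (0.14, 0.14) = 0.14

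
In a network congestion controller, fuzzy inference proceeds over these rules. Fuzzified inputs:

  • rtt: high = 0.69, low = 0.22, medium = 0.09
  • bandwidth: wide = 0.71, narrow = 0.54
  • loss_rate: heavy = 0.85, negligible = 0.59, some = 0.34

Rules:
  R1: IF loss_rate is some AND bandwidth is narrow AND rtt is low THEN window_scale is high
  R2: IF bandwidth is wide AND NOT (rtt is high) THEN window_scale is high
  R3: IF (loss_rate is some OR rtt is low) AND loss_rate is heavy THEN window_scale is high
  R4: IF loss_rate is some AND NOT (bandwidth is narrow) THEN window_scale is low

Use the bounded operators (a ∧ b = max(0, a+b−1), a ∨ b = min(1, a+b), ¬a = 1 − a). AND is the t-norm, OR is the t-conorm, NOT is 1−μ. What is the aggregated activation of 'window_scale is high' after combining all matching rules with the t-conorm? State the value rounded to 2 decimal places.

0.43

R1: some=0.34, narrow=0.54, low=0.22; AND[max(0, a+b−1)] → w = 0.00
R2: wide=0.71, ¬high=1−0.69=0.31; AND[max(0, a+b−1)] → w = 0.02
R3: (some=0.34 OR low=0.22) = 0.56; AND[max(0, a+b−1)] with heavy=0.85 → w = 0.41
R4: some=0.34, ¬narrow=1−0.54=0.46; AND[max(0, a+b−1)] → w = 0.00
Rules with consequent 'high': {R1, R2, R3} → strengths 0.00, 0.02, 0.41
Aggregate via t-conorm [min(1, a+b)]: 0.43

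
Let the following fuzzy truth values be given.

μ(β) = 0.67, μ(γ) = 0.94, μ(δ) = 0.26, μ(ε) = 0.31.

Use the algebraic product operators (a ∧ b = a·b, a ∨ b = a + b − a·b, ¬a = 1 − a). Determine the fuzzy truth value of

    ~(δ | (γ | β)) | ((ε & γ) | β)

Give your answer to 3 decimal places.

γ | β = a + b − a·b on (0.9400, 0.6700) = 0.9802
δ | (γ | β) = a + b − a·b on (0.2600, 0.9802) = 0.9853
~(δ | (γ | β)) = 1 − 0.9853 = 0.0147
ε & γ = a·b on (0.3100, 0.9400) = 0.2914
(ε & γ) | β = a + b − a·b on (0.2914, 0.6700) = 0.7662
~(δ | (γ | β)) | ((ε & γ) | β) = a + b − a·b on (0.0147, 0.7662) = 0.7696

0.770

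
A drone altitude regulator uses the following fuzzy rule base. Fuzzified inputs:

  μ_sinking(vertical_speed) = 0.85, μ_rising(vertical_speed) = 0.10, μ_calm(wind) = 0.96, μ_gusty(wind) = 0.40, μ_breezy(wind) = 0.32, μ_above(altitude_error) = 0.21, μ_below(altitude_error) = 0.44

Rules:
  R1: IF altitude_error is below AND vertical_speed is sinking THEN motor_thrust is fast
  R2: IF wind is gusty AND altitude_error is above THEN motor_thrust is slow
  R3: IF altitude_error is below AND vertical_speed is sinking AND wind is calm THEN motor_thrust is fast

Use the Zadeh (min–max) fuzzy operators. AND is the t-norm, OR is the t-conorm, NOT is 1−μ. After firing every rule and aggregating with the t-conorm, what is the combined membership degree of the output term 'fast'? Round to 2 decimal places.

0.44

R1: below=0.44, sinking=0.85; AND[min(a, b)] → w = 0.44
R2: gusty=0.40, above=0.21; AND[min(a, b)] → w = 0.21
R3: below=0.44, sinking=0.85, calm=0.96; AND[min(a, b)] → w = 0.44
Rules with consequent 'fast': {R1, R3} → strengths 0.44, 0.44
Aggregate via t-conorm [max(a, b)]: 0.44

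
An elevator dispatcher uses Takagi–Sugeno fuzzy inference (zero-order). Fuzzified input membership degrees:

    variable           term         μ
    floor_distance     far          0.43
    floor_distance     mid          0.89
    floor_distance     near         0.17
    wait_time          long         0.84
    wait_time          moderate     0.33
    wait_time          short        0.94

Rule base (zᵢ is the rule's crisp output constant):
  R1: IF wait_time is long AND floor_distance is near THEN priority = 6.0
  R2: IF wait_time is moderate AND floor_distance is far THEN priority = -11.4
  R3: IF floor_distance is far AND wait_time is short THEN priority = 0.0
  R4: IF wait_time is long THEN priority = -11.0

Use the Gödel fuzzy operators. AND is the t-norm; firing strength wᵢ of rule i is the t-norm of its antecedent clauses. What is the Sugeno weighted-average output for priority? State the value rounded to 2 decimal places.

R1 (z=6.0): long=0.84, near=0.17; AND[min(a, b)] → w = 0.17
R2 (z=-11.4): moderate=0.33, far=0.43; AND[min(a, b)] → w = 0.33
R3 (z=0.0): far=0.43, short=0.94; AND[min(a, b)] → w = 0.43
R4 (z=-11.0): long=0.84 → w = 0.84
Weighted average = (0.17·6.0 + 0.33·-11.4 + 0.43·0.0 + 0.84·-11.0) / (0.17 + 0.33 + 0.43 + 0.84)
  = -11.9820 / 1.7700 = -6.77

-6.77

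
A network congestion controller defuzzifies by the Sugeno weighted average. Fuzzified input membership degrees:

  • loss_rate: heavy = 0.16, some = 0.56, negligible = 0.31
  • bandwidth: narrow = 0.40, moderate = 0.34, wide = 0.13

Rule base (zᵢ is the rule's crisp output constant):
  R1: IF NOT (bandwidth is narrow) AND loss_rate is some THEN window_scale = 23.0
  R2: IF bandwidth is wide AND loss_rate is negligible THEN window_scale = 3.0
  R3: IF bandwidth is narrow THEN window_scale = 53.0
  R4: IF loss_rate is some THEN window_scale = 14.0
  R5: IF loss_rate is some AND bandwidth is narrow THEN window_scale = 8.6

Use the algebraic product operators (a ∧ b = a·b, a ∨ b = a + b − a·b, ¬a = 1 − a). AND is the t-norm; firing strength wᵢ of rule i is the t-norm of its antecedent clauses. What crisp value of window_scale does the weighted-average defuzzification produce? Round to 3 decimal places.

24.877

R1 (z=23.0): ¬narrow=1−0.40=0.60, some=0.56; AND[a·b] → w = 0.3360
R2 (z=3.0): wide=0.13, negligible=0.31; AND[a·b] → w = 0.0403
R3 (z=53.0): narrow=0.40 → w = 0.4000
R4 (z=14.0): some=0.56 → w = 0.5600
R5 (z=8.6): some=0.56, narrow=0.40; AND[a·b] → w = 0.2240
Weighted average = (0.3360·23.0 + 0.0403·3.0 + 0.4000·53.0 + 0.5600·14.0 + 0.2240·8.6) / (0.3360 + 0.0403 + 0.4000 + 0.5600 + 0.2240)
  = 38.8153 / 1.5603 = 24.877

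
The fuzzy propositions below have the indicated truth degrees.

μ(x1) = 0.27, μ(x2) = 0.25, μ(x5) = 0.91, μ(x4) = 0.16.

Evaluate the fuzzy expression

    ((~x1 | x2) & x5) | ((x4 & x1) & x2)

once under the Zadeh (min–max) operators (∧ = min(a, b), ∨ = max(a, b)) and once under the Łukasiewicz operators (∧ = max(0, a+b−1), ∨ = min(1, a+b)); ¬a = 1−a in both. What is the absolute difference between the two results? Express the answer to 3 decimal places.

0.160

Under Zadeh (min–max):
  ~x1 = 1 − 0.27 = 0.73
  ~x1 | x2 = max(a, b) on (0.73, 0.25) = 0.73
  (~x1 | x2) & x5 = min(a, b) on (0.73, 0.91) = 0.73
  x4 & x1 = min(a, b) on (0.16, 0.27) = 0.16
  (x4 & x1) & x2 = min(a, b) on (0.16, 0.25) = 0.16
  ((~x1 | x2) & x5) | ((x4 & x1) & x2) = max(a, b) on (0.73, 0.16) = 0.73
  → value = 0.7300
Under Łukasiewicz:
  ~x1 = 1 − 0.27 = 0.73
  ~x1 | x2 = min(1, a+b) on (0.73, 0.25) = 0.98
  (~x1 | x2) & x5 = max(0, a+b−1) on (0.98, 0.91) = 0.89
  x4 & x1 = max(0, a+b−1) on (0.16, 0.27) = 0.00
  (x4 & x1) & x2 = max(0, a+b−1) on (0.00, 0.25) = 0.00
  ((~x1 | x2) & x5) | ((x4 & x1) & x2) = min(1, a+b) on (0.89, 0.00) = 0.89
  → value = 0.8900
|0.7300 − 0.8900| = 0.160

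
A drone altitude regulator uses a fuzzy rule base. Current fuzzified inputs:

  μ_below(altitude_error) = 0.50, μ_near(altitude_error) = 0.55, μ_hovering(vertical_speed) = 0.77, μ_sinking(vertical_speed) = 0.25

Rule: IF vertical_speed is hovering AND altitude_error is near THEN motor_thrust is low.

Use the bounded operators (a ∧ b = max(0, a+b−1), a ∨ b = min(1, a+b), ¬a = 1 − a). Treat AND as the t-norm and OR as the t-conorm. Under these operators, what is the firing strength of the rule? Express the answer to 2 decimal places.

firing strength: hovering=0.77, near=0.55; AND[max(0, a+b−1)] → w = 0.32

0.32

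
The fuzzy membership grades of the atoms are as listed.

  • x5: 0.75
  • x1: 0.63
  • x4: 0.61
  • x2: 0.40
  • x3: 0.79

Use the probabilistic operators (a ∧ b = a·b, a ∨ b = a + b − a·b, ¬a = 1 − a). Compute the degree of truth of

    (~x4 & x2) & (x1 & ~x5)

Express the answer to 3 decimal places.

~x4 = 1 − 0.6100 = 0.3900
~x4 & x2 = a·b on (0.3900, 0.4000) = 0.1560
~x5 = 1 − 0.7500 = 0.2500
x1 & ~x5 = a·b on (0.6300, 0.2500) = 0.1575
(~x4 & x2) & (x1 & ~x5) = a·b on (0.1560, 0.1575) = 0.0246

0.025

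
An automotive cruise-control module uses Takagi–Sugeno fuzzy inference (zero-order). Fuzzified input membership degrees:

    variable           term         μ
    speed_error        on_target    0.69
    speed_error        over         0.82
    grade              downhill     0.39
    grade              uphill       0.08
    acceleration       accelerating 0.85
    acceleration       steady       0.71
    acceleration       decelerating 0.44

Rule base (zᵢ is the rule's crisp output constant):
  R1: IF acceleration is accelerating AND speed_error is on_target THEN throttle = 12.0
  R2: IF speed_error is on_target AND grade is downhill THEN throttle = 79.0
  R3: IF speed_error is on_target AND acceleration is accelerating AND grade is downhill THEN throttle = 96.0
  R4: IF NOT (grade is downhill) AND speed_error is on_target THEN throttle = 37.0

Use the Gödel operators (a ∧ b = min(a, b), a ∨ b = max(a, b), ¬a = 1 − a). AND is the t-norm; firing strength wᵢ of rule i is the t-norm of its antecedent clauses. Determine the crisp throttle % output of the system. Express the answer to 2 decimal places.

R1 (z=12.0): accelerating=0.85, on_target=0.69; AND[min(a, b)] → w = 0.69
R2 (z=79.0): on_target=0.69, downhill=0.39; AND[min(a, b)] → w = 0.39
R3 (z=96.0): on_target=0.69, accelerating=0.85, downhill=0.39; AND[min(a, b)] → w = 0.39
R4 (z=37.0): ¬downhill=1−0.39=0.61, on_target=0.69; AND[min(a, b)] → w = 0.61
Weighted average = (0.69·12.0 + 0.39·79.0 + 0.39·96.0 + 0.61·37.0) / (0.69 + 0.39 + 0.39 + 0.61)
  = 99.1000 / 2.0800 = 47.64

47.64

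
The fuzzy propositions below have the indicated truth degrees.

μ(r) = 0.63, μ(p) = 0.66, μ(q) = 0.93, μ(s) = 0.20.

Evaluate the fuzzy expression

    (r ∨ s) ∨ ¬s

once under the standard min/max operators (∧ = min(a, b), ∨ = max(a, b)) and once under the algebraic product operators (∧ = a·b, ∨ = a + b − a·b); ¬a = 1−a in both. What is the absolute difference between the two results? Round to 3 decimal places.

Under standard min/max:
  r ∨ s = max(a, b) on (0.63, 0.20) = 0.63
  ¬s = 1 − 0.20 = 0.80
  (r ∨ s) ∨ ¬s = max(a, b) on (0.63, 0.80) = 0.80
  → value = 0.8000
Under algebraic product:
  r ∨ s = a + b − a·b on (0.6300, 0.2000) = 0.7040
  ¬s = 1 − 0.2000 = 0.8000
  (r ∨ s) ∨ ¬s = a + b − a·b on (0.7040, 0.8000) = 0.9408
  → value = 0.9408
|0.8000 − 0.9408| = 0.141

0.141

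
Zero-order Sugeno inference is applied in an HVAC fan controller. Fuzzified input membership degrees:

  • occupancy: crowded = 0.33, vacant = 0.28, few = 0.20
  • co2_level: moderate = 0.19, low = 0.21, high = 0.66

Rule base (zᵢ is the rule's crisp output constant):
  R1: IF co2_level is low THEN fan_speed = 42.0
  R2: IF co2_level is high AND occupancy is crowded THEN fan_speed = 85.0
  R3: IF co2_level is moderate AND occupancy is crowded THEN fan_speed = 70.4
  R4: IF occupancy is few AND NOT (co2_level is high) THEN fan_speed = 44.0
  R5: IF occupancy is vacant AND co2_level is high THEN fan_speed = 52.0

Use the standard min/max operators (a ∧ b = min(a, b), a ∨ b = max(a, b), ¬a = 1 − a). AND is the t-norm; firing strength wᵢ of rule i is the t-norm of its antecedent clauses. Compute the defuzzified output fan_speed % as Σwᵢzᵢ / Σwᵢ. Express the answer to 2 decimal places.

R1 (z=42.0): low=0.21 → w = 0.21
R2 (z=85.0): high=0.66, crowded=0.33; AND[min(a, b)] → w = 0.33
R3 (z=70.4): moderate=0.19, crowded=0.33; AND[min(a, b)] → w = 0.19
R4 (z=44.0): few=0.20, ¬high=1−0.66=0.34; AND[min(a, b)] → w = 0.20
R5 (z=52.0): vacant=0.28, high=0.66; AND[min(a, b)] → w = 0.28
Weighted average = (0.21·42.0 + 0.33·85.0 + 0.19·70.4 + 0.20·44.0 + 0.28·52.0) / (0.21 + 0.33 + 0.19 + 0.20 + 0.28)
  = 73.6060 / 1.2100 = 60.83

60.83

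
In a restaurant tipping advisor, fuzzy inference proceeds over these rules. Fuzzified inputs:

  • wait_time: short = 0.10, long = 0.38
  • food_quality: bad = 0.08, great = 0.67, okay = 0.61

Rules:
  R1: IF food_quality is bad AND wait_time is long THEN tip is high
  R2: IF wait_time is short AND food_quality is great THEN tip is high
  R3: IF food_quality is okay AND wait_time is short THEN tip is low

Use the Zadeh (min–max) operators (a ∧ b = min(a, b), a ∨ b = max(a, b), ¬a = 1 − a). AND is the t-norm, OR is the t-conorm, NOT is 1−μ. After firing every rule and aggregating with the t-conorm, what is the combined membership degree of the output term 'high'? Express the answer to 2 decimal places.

0.10

R1: bad=0.08, long=0.38; AND[min(a, b)] → w = 0.08
R2: short=0.10, great=0.67; AND[min(a, b)] → w = 0.10
R3: okay=0.61, short=0.10; AND[min(a, b)] → w = 0.10
Rules with consequent 'high': {R1, R2} → strengths 0.08, 0.10
Aggregate via t-conorm [max(a, b)]: 0.10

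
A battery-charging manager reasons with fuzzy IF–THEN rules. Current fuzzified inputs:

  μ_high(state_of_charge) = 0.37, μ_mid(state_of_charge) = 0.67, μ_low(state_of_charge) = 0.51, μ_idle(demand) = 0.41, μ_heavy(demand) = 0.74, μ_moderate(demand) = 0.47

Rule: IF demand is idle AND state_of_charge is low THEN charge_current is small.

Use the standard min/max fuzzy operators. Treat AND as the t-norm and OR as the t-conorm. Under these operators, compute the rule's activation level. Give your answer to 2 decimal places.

0.41

firing strength: idle=0.41, low=0.51; AND[min(a, b)] → w = 0.41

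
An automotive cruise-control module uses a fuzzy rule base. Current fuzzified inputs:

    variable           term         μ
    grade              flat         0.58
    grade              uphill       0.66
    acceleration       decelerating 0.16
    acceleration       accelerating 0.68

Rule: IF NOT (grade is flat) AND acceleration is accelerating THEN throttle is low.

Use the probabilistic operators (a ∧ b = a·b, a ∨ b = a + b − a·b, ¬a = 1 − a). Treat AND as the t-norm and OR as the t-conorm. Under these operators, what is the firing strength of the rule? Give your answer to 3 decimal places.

0.286

firing strength: ¬flat=1−0.58=0.42, accelerating=0.68; AND[a·b] → w = 0.2856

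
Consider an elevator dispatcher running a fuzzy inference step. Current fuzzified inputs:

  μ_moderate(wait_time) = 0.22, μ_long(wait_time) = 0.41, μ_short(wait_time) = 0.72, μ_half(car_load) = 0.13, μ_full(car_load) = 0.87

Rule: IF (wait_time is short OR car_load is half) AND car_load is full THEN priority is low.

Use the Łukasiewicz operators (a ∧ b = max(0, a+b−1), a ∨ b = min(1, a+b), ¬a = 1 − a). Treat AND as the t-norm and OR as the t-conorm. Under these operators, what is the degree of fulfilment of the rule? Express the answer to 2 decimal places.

firing strength: (short=0.72 OR half=0.13) = 0.85; AND[max(0, a+b−1)] with full=0.87 → w = 0.72

0.72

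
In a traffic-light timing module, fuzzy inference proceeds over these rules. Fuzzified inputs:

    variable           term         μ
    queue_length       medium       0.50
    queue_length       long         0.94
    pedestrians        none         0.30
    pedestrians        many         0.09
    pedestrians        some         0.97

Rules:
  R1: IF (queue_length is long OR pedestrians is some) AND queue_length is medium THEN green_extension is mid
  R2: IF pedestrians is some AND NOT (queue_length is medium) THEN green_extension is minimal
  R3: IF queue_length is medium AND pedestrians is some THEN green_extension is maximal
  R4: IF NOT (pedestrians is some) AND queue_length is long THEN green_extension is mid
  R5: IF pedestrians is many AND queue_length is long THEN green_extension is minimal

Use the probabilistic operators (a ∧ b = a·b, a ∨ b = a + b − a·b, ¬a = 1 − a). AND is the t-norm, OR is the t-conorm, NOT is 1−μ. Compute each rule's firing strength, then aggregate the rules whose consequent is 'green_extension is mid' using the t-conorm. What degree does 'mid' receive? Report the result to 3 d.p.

0.513

R1: (long=0.94 OR some=0.97) = 0.9982; AND[a·b] with medium=0.50 → w = 0.4991
R2: some=0.97, ¬medium=1−0.50=0.50; AND[a·b] → w = 0.4850
R3: medium=0.50, some=0.97; AND[a·b] → w = 0.4850
R4: ¬some=1−0.97=0.03, long=0.94; AND[a·b] → w = 0.0282
R5: many=0.09, long=0.94; AND[a·b] → w = 0.0846
Rules with consequent 'mid': {R1, R4} → strengths 0.4991, 0.0282
Aggregate via t-conorm [a + b − a·b]: 0.5132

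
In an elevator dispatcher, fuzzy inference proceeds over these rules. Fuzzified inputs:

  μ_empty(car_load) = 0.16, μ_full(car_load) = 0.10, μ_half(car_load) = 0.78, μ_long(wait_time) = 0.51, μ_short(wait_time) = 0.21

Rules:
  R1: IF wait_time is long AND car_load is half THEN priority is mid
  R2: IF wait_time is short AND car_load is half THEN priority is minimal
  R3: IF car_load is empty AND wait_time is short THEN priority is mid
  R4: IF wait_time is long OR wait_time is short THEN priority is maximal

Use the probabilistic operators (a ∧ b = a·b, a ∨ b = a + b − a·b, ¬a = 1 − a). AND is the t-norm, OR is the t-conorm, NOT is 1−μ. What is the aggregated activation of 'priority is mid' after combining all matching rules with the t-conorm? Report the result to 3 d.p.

R1: long=0.51, half=0.78; AND[a·b] → w = 0.3978
R2: short=0.21, half=0.78; AND[a·b] → w = 0.1638
R3: empty=0.16, short=0.21; AND[a·b] → w = 0.0336
R4: long=0.51, short=0.21; OR[a + b − a·b] → w = 0.6129
Rules with consequent 'mid': {R1, R3} → strengths 0.3978, 0.0336
Aggregate via t-conorm [a + b − a·b]: 0.4180

0.418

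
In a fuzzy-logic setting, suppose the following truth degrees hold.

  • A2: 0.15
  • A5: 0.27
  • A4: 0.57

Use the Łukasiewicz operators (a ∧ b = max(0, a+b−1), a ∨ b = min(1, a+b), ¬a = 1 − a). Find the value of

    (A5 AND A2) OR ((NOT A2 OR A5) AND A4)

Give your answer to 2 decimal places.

0.57

A5 AND A2 = max(0, a+b−1) on (0.27, 0.15) = 0.00
NOT A2 = 1 − 0.15 = 0.85
NOT A2 OR A5 = min(1, a+b) on (0.85, 0.27) = 1.00
(NOT A2 OR A5) AND A4 = max(0, a+b−1) on (1.00, 0.57) = 0.57
(A5 AND A2) OR ((NOT A2 OR A5) AND A4) = min(1, a+b) on (0.00, 0.57) = 0.57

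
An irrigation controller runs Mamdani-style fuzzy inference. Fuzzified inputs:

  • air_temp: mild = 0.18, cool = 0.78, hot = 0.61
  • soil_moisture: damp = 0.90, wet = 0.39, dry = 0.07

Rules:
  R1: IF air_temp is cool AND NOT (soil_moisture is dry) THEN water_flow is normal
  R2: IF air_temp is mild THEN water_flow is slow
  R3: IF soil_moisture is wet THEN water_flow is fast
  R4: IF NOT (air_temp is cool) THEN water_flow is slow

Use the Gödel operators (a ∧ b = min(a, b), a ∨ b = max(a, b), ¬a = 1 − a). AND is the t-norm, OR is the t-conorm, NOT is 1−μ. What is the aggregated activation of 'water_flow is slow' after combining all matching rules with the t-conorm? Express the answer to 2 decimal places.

0.22

R1: cool=0.78, ¬dry=1−0.07=0.93; AND[min(a, b)] → w = 0.78
R2: mild=0.18 → w = 0.18
R3: wet=0.39 → w = 0.39
R4: ¬cool=1−0.78=0.22 → w = 0.22
Rules with consequent 'slow': {R2, R4} → strengths 0.18, 0.22
Aggregate via t-conorm [max(a, b)]: 0.22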